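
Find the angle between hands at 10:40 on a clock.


80.0°

Hour hand = 10×30 + 40×0.5 = 320.0°
Minute hand = 40×6 = 240°
Difference = |320.0 - 240| = 80.0°


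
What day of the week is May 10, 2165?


Friday

Zeller's congruence:
q=10, m=5, k=65, j=21
h = (10 + ⌊13×6/5⌋ + 65 + ⌊65/4⌋ + ⌊21/4⌋ - 2×21) mod 7
= (10 + 15 + 65 + 16 + 5 - 42) mod 7
= 69 mod 7 = 6
h=6 → Friday


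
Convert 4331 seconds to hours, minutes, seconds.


Hours: 4331 ÷ 3600 = 1 remainder 731
Minutes: 731 ÷ 60 = 12 remainder 11
Seconds: 11

1h 12m 11s


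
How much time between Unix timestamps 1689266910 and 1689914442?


647532 seconds (179.9 hours / 7.49 days)

Difference = 1689914442 - 1689266910 = 647532 seconds
In hours: 647532 / 3600 ≈ 179.9
In days: 647532 / 86400 ≈ 7.49


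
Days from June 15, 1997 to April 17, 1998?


From June 15, 1997 to April 17, 1998
Rest of June 1997: 30 - 15 = 15
Full months: July 31, August 31, September 30, October 31, November 30, December 31, January 31, February 1998 28, March 31
Days into April 1998: 17
Total = 15 + 31 + 31 + 30 + 31 + 30 + 31 + 31 + 28 + 31 + 17 = 306 days

306 days


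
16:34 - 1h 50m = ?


Start: 994 minutes from midnight
Subtract: 110 minutes
Remaining: 994 - 110 = 884
Hours: 14, Minutes: 44

14:44


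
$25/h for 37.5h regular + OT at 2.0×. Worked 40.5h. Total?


$1087.50

Regular: 37.5h × $25 = $937.50
Overtime: 40.5 - 37.5 = 3.0h
OT pay: 3.0h × $25 × 2.0 = $150.00
Total = $937.50 + $150.00 = $1087.50


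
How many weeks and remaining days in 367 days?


Weeks: 367 ÷ 7 = 52 remainder 3

52 weeks 3 days


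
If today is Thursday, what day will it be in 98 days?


Thursday

Start: Thursday (index 3)
(3 + 98) mod 7
= 101 mod 7
= 3
Index 3 → Thursday


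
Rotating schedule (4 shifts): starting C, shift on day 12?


Shifts: A, B, C, D
Start: C (index 2)
Day 12: (2 + 12 - 1) mod 4
= 13 mod 4
= 1
Index 1 → shift B

Shift B


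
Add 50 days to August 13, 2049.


October 2, 2049

Start: August 13, 2049
Add 50 days
August 13 → September 1: 31 - 13 + 1 = 19 days (50 - 19 = 31 left)
September 1 → October 1: 30 - 1 + 1 = 30 days (31 - 30 = 1 left)
October 1 + 1 = October 2, 2049


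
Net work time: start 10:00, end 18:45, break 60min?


Total time = (18×60+45) - (10×60+0)
= 1125 - 600 = 525 min
Minus break: 525 - 60 = 465 min
= 7h 45m

7h 45m (465 minutes)


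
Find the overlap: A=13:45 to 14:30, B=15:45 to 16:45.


0 minutes

Meeting A: 825-870 (in minutes from midnight)
Meeting B: 945-1005
Overlap start = max(825, 945) = 945
Overlap end = min(870, 1005) = 870
Overlap = max(0, 870 - 945) = 0 min


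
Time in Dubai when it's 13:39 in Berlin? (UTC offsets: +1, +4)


16:39

Time difference = UTC+4 - UTC+1 = +3 hours
New hour = (13 + 3) mod 24
= 16 mod 24 = 16
Minutes unchanged → 16:39


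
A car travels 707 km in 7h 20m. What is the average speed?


Distance: 707 km
Time: 7h 20m = 440 min = 440/60 = 22/3 hours
Speed = 707 ÷ (22/3) = 707 × 3 / 22 = 2121/22 ≈ 96.4 km/h

96.4 km/h


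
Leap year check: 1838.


No

Rules: divisible by 4 AND (not by 100 OR by 400)
1838 ÷ 4 = 459 remainder 2 → not divisible by 4
Not divisible by 4 → not a leap year


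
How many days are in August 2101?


31 days

Month: August (month 8)
August has 31 days


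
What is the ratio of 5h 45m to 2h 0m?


Duration 1: 345 minutes
Duration 2: 120 minutes
Ratio = 345:120
GCD = 15
Simplified = 23:8
As a decimal: 23/8 ≈ 2.88

23:8 (2.88)


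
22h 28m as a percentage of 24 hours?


Total minutes: 22×60 + 28 = 1348
Day = 24×60 = 1440 minutes
Fraction = 1348/1440 ≈ 0.9361
As a percentage: 1348/1440 × 100 ≈ 93.61%

0.9361 (93.61%)


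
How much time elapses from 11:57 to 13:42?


1h 45m

End time in minutes: 13×60 + 42 = 822
Start time in minutes: 11×60 + 57 = 717
Difference = 822 - 717 = 105 minutes
= 1 hours 45 minutes


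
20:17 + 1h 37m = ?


21:54

Start: 1217 minutes from midnight
Add: 97 minutes
Total: 1314 minutes
Hours: 1314 ÷ 60 = 21 remainder 54


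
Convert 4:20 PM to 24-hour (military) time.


Input: 4:20 PM
PM: 4 + 12 = 16

16:20


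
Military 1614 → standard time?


Hour: 16
16 - 12 = 4 → PM

4:14 PM


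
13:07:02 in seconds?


Hours: 13 × 3600 = 46800
Minutes: 7 × 60 = 420
Seconds: 2
Total = 46800 + 420 + 2 = 47222

47222 seconds


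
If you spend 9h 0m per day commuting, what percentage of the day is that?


37.5%

Time: 540 minutes
Day: 1440 minutes
Percentage = (540/1440) × 100 = 37.5%


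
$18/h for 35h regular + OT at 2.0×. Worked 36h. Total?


$666.00

Regular: 35h × $18 = $630.00
Overtime: 36 - 35 = 1h
OT pay: 1h × $18 × 2.0 = $36.00
Total = $630.00 + $36.00 = $666.00


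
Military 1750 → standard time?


5:50 PM

Hour: 17
17 - 12 = 5 → PM


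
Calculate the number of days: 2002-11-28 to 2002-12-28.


From November 28, 2002 to December 28, 2002
Rest of November 2002: 30 - 28 = 2
Days into December 2002: 28
Total = 2 + 28 = 30 days

30 days


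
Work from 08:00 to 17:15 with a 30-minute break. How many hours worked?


Total time = (17×60+15) - (8×60+0)
= 1035 - 480 = 555 min
Minus break: 555 - 30 = 525 min
= 8h 45m

8h 45m (525 minutes)


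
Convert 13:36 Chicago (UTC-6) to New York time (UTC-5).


14:36

Time difference = UTC-5 - UTC-6 = +1 hours
New hour = (13 + 1) mod 24
= 14 mod 24 = 14
Minutes unchanged → 14:36


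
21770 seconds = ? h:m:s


6h 2m 50s

Hours: 21770 ÷ 3600 = 6 remainder 170
Minutes: 170 ÷ 60 = 2 remainder 50
Seconds: 50


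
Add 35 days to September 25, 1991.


October 30, 1991

Start: September 25, 1991
Add 35 days
September 25 → October 1: 30 - 25 + 1 = 6 days (35 - 6 = 29 left)
October 1 + 29 = October 30, 1991


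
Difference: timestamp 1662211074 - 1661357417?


853657 seconds (237.1 hours / 9.88 days)

Difference = 1662211074 - 1661357417 = 853657 seconds
In hours: 853657 / 3600 ≈ 237.1
In days: 853657 / 86400 ≈ 9.88


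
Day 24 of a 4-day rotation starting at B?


Shift A

Shifts: A, B, C, D
Start: B (index 1)
Day 24: (1 + 24 - 1) mod 4
= 24 mod 4
= 0
Index 0 → shift A


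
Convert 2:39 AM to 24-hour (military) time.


Input: 2:39 AM
AM hour stays: 2

02:39


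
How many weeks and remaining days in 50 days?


7 weeks 1 days

Weeks: 50 ÷ 7 = 7 remainder 1


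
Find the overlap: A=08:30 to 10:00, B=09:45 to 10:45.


Meeting A: 510-600 (in minutes from midnight)
Meeting B: 585-645
Overlap start = max(510, 585) = 585
Overlap end = min(600, 645) = 600
Overlap = max(0, 600 - 585) = 15 min

15 minutes


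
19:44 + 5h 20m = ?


Start: 1184 minutes from midnight
Add: 320 minutes
Total: 1504 minutes
Hours: 1504 ÷ 60 = 25 remainder 4
25 ≥ 24 → 25 - 24 = 1 (next day)

01:04 (next day)


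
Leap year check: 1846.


Rules: divisible by 4 AND (not by 100 OR by 400)
1846 ÷ 4 = 461 remainder 2 → not divisible by 4
Not divisible by 4 → not a leap year

No


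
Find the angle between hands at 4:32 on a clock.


56.0°

Hour hand = 4×30 + 32×0.5 = 136.0°
Minute hand = 32×6 = 192°
Difference = |136.0 - 192| = 56.0°


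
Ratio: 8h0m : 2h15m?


Duration 1: 480 minutes
Duration 2: 135 minutes
Ratio = 480:135
GCD = 15
Simplified = 32:9
As a decimal: 32/9 ≈ 3.56

32:9 (3.56)


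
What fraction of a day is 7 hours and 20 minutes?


Total minutes: 7×60 + 20 = 440
Day = 24×60 = 1440 minutes
Fraction = 440/1440 ≈ 0.3056
As a percentage: 440/1440 × 100 ≈ 30.56%

0.3056 (30.56%)


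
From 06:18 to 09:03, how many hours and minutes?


End time in minutes: 9×60 + 3 = 543
Start time in minutes: 6×60 + 18 = 378
Difference = 543 - 378 = 165 minutes
= 2 hours 45 minutes

2h 45m


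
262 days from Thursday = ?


Start: Thursday (index 3)
(3 + 262) mod 7
= 265 mod 7
= 6
Index 6 → Sunday

Sunday


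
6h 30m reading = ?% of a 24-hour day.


27.1%

Time: 390 minutes
Day: 1440 minutes
Percentage = (390/1440) × 100 ≈ 27.1%


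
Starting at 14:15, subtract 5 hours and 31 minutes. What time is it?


Start: 855 minutes from midnight
Subtract: 331 minutes
Remaining: 855 - 331 = 524
Hours: 8, Minutes: 44

08:44


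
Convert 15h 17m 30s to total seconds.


55050 seconds

Hours: 15 × 3600 = 54000
Minutes: 17 × 60 = 1020
Seconds: 30
Total = 54000 + 1020 + 30 = 55050


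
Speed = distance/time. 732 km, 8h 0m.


Distance: 732 km
Time: 8 hours
Speed = 732 / 8 = 91.5 km/h

91.5 km/h


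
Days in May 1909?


Month: May (month 5)
May has 31 days

31 days


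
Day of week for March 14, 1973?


Zeller's congruence:
q=14, m=3, k=73, j=19
h = (14 + ⌊13×4/5⌋ + 73 + ⌊73/4⌋ + ⌊19/4⌋ - 2×19) mod 7
= (14 + 10 + 73 + 18 + 4 - 38) mod 7
= 81 mod 7 = 4
h=4 → Wednesday

Wednesday


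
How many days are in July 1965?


31 days

Month: July (month 7)
July has 31 days


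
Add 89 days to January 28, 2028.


April 26, 2028

Start: January 28, 2028
Add 89 days
January 28 → February 1: 31 - 28 + 1 = 4 days (89 - 4 = 85 left)
February 1 → March 1: 29 - 1 + 1 = 29 days (85 - 29 = 56 left)
March 1 → April 1: 31 - 1 + 1 = 31 days (56 - 31 = 25 left)
April 1 + 25 = April 26, 2028


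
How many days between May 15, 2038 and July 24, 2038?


70 days

From May 15, 2038 to July 24, 2038
Rest of May 2038: 31 - 15 = 16
Full months: June 30
Days into July 2038: 24
Total = 16 + 30 + 24 = 70 days


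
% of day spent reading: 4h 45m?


Time: 285 minutes
Day: 1440 minutes
Percentage = (285/1440) × 100 ≈ 19.8%

19.8%


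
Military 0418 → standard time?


4:18 AM

Hour: 4
4 < 12 → AM


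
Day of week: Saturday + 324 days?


Monday

Start: Saturday (index 5)
(5 + 324) mod 7
= 329 mod 7
= 0
Index 0 → Monday


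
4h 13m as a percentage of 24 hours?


Total minutes: 4×60 + 13 = 253
Day = 24×60 = 1440 minutes
Fraction = 253/1440 ≈ 0.1757
As a percentage: 253/1440 × 100 ≈ 17.57%

0.1757 (17.57%)


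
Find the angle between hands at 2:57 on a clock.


Hour hand = 2×30 + 57×0.5 = 88.5°
Minute hand = 57×6 = 342°
Difference = |88.5 - 342| = 253.5°
Since > 180°: 360 - 253.5 = 106.5°

106.5°


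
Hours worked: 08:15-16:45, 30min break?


Total time = (16×60+45) - (8×60+15)
= 1005 - 495 = 510 min
Minus break: 510 - 30 = 480 min
= 8h 0m

8h 0m (480 minutes)


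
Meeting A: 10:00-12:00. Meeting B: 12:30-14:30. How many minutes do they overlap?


Meeting A: 600-720 (in minutes from midnight)
Meeting B: 750-870
Overlap start = max(600, 750) = 750
Overlap end = min(720, 870) = 720
Overlap = max(0, 720 - 750) = 0 min

0 minutes


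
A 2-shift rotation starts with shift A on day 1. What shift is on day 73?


Shifts: A, B
Start: A (index 0)
Day 73: (0 + 73 - 1) mod 2
= 72 mod 2
= 0
Index 0 → shift A

Shift A


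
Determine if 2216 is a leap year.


Rules: divisible by 4 AND (not by 100 OR by 400)
2216 ÷ 4 = 554 exactly → divisible by 4
2216 ÷ 100 = 22 remainder 16 → not divisible by 100
Divisible by 4 but not by 100 → leap year

Yes


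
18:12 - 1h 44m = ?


Start: 1092 minutes from midnight
Subtract: 104 minutes
Remaining: 1092 - 104 = 988
Hours: 16, Minutes: 28

16:28


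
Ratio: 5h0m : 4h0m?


Duration 1: 300 minutes
Duration 2: 240 minutes
Ratio = 300:240
GCD = 60
Simplified = 5:4
As a decimal: 5/4 = 1.25

5:4 (1.25)


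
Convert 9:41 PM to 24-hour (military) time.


Input: 9:41 PM
PM: 9 + 12 = 21

21:41


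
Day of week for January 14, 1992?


Zeller's congruence:
q=14, m=13, k=91, j=19
h = (14 + ⌊13×14/5⌋ + 91 + ⌊91/4⌋ + ⌊19/4⌋ - 2×19) mod 7
= (14 + 36 + 91 + 22 + 4 - 38) mod 7
= 129 mod 7 = 3
h=3 → Tuesday

Tuesday


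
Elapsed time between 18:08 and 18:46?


End time in minutes: 18×60 + 46 = 1126
Start time in minutes: 18×60 + 8 = 1088
Difference = 1126 - 1088 = 38 minutes
= 0 hours 38 minutes

0h 38m


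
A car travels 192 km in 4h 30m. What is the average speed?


42.7 km/h

Distance: 192 km
Time: 4h 30m = 270 min = 270/60 = 9/2 hours
Speed = 192 ÷ (9/2) = 192 × 2 / 9 = 384/9 ≈ 42.7 km/h


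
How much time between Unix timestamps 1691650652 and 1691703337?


Difference = 1691703337 - 1691650652 = 52685 seconds
In hours: 52685 / 3600 ≈ 14.6
In days: 52685 / 86400 ≈ 0.61

52685 seconds (14.6 hours / 0.61 days)


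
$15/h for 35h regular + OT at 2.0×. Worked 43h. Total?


Regular: 35h × $15 = $525.00
Overtime: 43 - 35 = 8h
OT pay: 8h × $15 × 2.0 = $240.00
Total = $525.00 + $240.00 = $765.00

$765.00


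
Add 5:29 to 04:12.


Start: 252 minutes from midnight
Add: 329 minutes
Total: 581 minutes
Hours: 581 ÷ 60 = 9 remainder 41

09:41


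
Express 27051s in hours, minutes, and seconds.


7h 30m 51s

Hours: 27051 ÷ 3600 = 7 remainder 1851
Minutes: 1851 ÷ 60 = 30 remainder 51
Seconds: 51


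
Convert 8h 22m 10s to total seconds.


30130 seconds

Hours: 8 × 3600 = 28800
Minutes: 22 × 60 = 1320
Seconds: 10
Total = 28800 + 1320 + 10 = 30130


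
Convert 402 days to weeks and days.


57 weeks 3 days

Weeks: 402 ÷ 7 = 57 remainder 3


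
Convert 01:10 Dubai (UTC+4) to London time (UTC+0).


21:10 (previous day)

Time difference = UTC+0 - UTC+4 = -4 hours
New hour = (1 -4) mod 24
= -3 mod 24 = 21
Minutes unchanged → 21:10; -3 < 0 → previous day


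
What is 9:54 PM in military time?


Input: 9:54 PM
PM: 9 + 12 = 21

21:54


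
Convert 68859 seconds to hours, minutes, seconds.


Hours: 68859 ÷ 3600 = 19 remainder 459
Minutes: 459 ÷ 60 = 7 remainder 39
Seconds: 39

19h 7m 39s


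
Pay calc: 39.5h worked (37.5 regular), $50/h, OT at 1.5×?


Regular: 37.5h × $50 = $1875.00
Overtime: 39.5 - 37.5 = 2.0h
OT pay: 2.0h × $50 × 1.5 = $150.00
Total = $1875.00 + $150.00 = $2025.00

$2025.00


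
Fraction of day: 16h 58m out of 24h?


0.7069 (70.69%)

Total minutes: 16×60 + 58 = 1018
Day = 24×60 = 1440 minutes
Fraction = 1018/1440 ≈ 0.7069
As a percentage: 1018/1440 × 100 ≈ 70.69%


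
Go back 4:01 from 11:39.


07:38

Start: 699 minutes from midnight
Subtract: 241 minutes
Remaining: 699 - 241 = 458
Hours: 7, Minutes: 38


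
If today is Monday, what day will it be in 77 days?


Monday

Start: Monday (index 0)
(0 + 77) mod 7
= 77 mod 7
= 0
Index 0 → Monday


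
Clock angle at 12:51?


79.5°

Hour hand (12 ≡ 0 on the dial): 0×30 + 51×0.5 = 25.5°
Minute hand = 51×6 = 306°
Difference = |25.5 - 306| = 280.5°
Since > 180°: 360 - 280.5 = 79.5°


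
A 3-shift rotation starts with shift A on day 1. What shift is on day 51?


Shift C

Shifts: A, B, C
Start: A (index 0)
Day 51: (0 + 51 - 1) mod 3
= 50 mod 3
= 2
Index 2 → shift C


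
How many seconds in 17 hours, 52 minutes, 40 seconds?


64360 seconds

Hours: 17 × 3600 = 61200
Minutes: 52 × 60 = 3120
Seconds: 40
Total = 61200 + 3120 + 40 = 64360


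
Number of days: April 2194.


Month: April (month 4)
April has 30 days

30 days


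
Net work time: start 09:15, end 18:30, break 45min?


Total time = (18×60+30) - (9×60+15)
= 1110 - 555 = 555 min
Minus break: 555 - 45 = 510 min
= 8h 30m

8h 30m (510 minutes)


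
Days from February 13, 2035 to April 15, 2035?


From February 13, 2035 to April 15, 2035
Rest of February 2035: 28 - 13 = 15
Full months: March 31
Days into April 2035: 15
Total = 15 + 31 + 15 = 61 days

61 days


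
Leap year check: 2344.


Yes

Rules: divisible by 4 AND (not by 100 OR by 400)
2344 ÷ 4 = 586 exactly → divisible by 4
2344 ÷ 100 = 23 remainder 44 → not divisible by 100
Divisible by 4 but not by 100 → leap year


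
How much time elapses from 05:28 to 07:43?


End time in minutes: 7×60 + 43 = 463
Start time in minutes: 5×60 + 28 = 328
Difference = 463 - 328 = 135 minutes
= 2 hours 15 minutes

2h 15m


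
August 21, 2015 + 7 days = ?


Start: August 21, 2015
Add 7 days
August 21 + 7 = August 28, 2015

August 28, 2015


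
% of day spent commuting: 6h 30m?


Time: 390 minutes
Day: 1440 minutes
Percentage = (390/1440) × 100 ≈ 27.1%

27.1%


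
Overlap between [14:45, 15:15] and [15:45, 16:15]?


Meeting A: 885-915 (in minutes from midnight)
Meeting B: 945-975
Overlap start = max(885, 945) = 945
Overlap end = min(915, 975) = 915
Overlap = max(0, 915 - 945) = 0 min

0 minutes


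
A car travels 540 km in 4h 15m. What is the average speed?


Distance: 540 km
Time: 4h 15m = 255 min = 255/60 = 17/4 hours
Speed = 540 ÷ (17/4) = 540 × 4 / 17 = 2160/17 ≈ 127.1 km/h

127.1 km/h


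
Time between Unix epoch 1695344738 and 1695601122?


256384 seconds (71.2 hours / 2.97 days)

Difference = 1695601122 - 1695344738 = 256384 seconds
In hours: 256384 / 3600 ≈ 71.2
In days: 256384 / 86400 ≈ 2.97


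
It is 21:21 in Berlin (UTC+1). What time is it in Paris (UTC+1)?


Time difference = UTC+1 - UTC+1 = +0 hours
New hour = (21 + 0) mod 24
= 21 mod 24 = 21
Minutes unchanged → 21:21

21:21


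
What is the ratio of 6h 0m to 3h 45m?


Duration 1: 360 minutes
Duration 2: 225 minutes
Ratio = 360:225
GCD = 45
Simplified = 8:5
As a decimal: 8/5 = 1.60

8:5 (1.60)


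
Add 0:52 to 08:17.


09:09

Start: 497 minutes from midnight
Add: 52 minutes
Total: 549 minutes
Hours: 549 ÷ 60 = 9 remainder 9


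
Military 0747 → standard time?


7:47 AM

Hour: 7
7 < 12 → AM


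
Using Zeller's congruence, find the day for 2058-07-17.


Zeller's congruence:
q=17, m=7, k=58, j=20
h = (17 + ⌊13×8/5⌋ + 58 + ⌊58/4⌋ + ⌊20/4⌋ - 2×20) mod 7
= (17 + 20 + 58 + 14 + 5 - 40) mod 7
= 74 mod 7 = 4
h=4 → Wednesday

Wednesday


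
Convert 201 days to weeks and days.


28 weeks 5 days

Weeks: 201 ÷ 7 = 28 remainder 5


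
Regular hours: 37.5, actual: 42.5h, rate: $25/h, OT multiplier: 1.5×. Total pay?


Regular: 37.5h × $25 = $937.50
Overtime: 42.5 - 37.5 = 5.0h
OT pay: 5.0h × $25 × 1.5 = $187.50
Total = $937.50 + $187.50 = $1125.00

$1125.00


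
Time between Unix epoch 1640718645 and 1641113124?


Difference = 1641113124 - 1640718645 = 394479 seconds
In hours: 394479 / 3600 ≈ 109.6
In days: 394479 / 86400 ≈ 4.57

394479 seconds (109.6 hours / 4.57 days)


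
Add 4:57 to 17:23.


Start: 1043 minutes from midnight
Add: 297 minutes
Total: 1340 minutes
Hours: 1340 ÷ 60 = 22 remainder 20

22:20


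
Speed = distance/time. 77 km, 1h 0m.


Distance: 77 km
Time: 1 hours
Speed = 77 / 1 = 77.0 km/h

77.0 km/h


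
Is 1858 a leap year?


No

Rules: divisible by 4 AND (not by 100 OR by 400)
1858 ÷ 4 = 464 remainder 2 → not divisible by 4
Not divisible by 4 → not a leap year


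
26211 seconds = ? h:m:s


Hours: 26211 ÷ 3600 = 7 remainder 1011
Minutes: 1011 ÷ 60 = 16 remainder 51
Seconds: 51

7h 16m 51s


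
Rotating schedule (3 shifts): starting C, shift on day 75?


Shift B

Shifts: A, B, C
Start: C (index 2)
Day 75: (2 + 75 - 1) mod 3
= 76 mod 3
= 1
Index 1 → shift B


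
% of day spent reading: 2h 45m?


Time: 165 minutes
Day: 1440 minutes
Percentage = (165/1440) × 100 ≈ 11.5%

11.5%


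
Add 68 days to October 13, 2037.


Start: October 13, 2037
Add 68 days
October 13 → November 1: 31 - 13 + 1 = 19 days (68 - 19 = 49 left)
November 1 → December 1: 30 - 1 + 1 = 30 days (49 - 30 = 19 left)
December 1 + 19 = December 20, 2037

December 20, 2037


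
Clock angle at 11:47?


71.5°

Hour hand = 11×30 + 47×0.5 = 353.5°
Minute hand = 47×6 = 282°
Difference = |353.5 - 282| = 71.5°


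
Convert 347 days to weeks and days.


49 weeks 4 days

Weeks: 347 ÷ 7 = 49 remainder 4


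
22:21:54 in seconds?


80514 seconds

Hours: 22 × 3600 = 79200
Minutes: 21 × 60 = 1260
Seconds: 54
Total = 79200 + 1260 + 54 = 80514


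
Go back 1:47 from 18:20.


Start: 1100 minutes from midnight
Subtract: 107 minutes
Remaining: 1100 - 107 = 993
Hours: 16, Minutes: 33

16:33


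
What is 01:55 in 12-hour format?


1:55 AM

Hour: 1
1 < 12 → AM


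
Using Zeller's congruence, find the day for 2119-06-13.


Tuesday

Zeller's congruence:
q=13, m=6, k=19, j=21
h = (13 + ⌊13×7/5⌋ + 19 + ⌊19/4⌋ + ⌊21/4⌋ - 2×21) mod 7
= (13 + 18 + 19 + 4 + 5 - 42) mod 7
= 17 mod 7 = 3
h=3 → Tuesday


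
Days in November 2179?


30 days

Month: November (month 11)
November has 30 days


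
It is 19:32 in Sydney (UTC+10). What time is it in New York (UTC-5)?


Time difference = UTC-5 - UTC+10 = -15 hours
New hour = (19 -15) mod 24
= 4 mod 24 = 4
Minutes unchanged → 04:32

04:32


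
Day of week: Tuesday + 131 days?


Sunday

Start: Tuesday (index 1)
(1 + 131) mod 7
= 132 mod 7
= 6
Index 6 → Sunday


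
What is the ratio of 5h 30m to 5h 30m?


Duration 1: 330 minutes
Duration 2: 330 minutes
Ratio = 330:330
GCD = 330
Simplified = 1:1
As a decimal: 1/1 = 1.00

1:1 (1.00)


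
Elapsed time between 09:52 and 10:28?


0h 36m

End time in minutes: 10×60 + 28 = 628
Start time in minutes: 9×60 + 52 = 592
Difference = 628 - 592 = 36 minutes
= 0 hours 36 minutes


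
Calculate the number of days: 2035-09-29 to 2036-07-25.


300 days

From September 29, 2035 to July 25, 2036
Rest of September 2035: 30 - 29 = 1
Full months: October 31, November 30, December 31, January 31, February 2036 29, March 31, April 30, May 31, June 30
Days into July 2036: 25
Total = 1 + 31 + 30 + 31 + 31 + 29 + 31 + 30 + 31 + 30 + 25 = 300 days


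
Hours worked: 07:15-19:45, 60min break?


11h 30m (690 minutes)

Total time = (19×60+45) - (7×60+15)
= 1185 - 435 = 750 min
Minus break: 750 - 60 = 690 min
= 11h 30m


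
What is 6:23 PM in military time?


Input: 6:23 PM
PM: 6 + 12 = 18

18:23


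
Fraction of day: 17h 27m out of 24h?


Total minutes: 17×60 + 27 = 1047
Day = 24×60 = 1440 minutes
Fraction = 1047/1440 ≈ 0.7271
As a percentage: 1047/1440 × 100 ≈ 72.71%

0.7271 (72.71%)


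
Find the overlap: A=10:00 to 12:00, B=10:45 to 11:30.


Meeting A: 600-720 (in minutes from midnight)
Meeting B: 645-690
Overlap start = max(600, 645) = 645
Overlap end = min(720, 690) = 690
Overlap = max(0, 690 - 645) = 45 min

45 minutes


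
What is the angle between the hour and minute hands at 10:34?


113.0°

Hour hand = 10×30 + 34×0.5 = 317.0°
Minute hand = 34×6 = 204°
Difference = |317.0 - 204| = 113.0°


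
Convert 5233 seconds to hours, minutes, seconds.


1h 27m 13s

Hours: 5233 ÷ 3600 = 1 remainder 1633
Minutes: 1633 ÷ 60 = 27 remainder 13
Seconds: 13


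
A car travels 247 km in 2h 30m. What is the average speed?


98.8 km/h

Distance: 247 km
Time: 2h 30m = 150 min = 150/60 = 5/2 hours
Speed = 247 ÷ (5/2) = 247 × 2 / 5 = 494/5 = 98.8 km/h


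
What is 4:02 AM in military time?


04:02

Input: 4:02 AM
AM hour stays: 4


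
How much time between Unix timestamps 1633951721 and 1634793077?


841356 seconds (233.7 hours / 9.74 days)

Difference = 1634793077 - 1633951721 = 841356 seconds
In hours: 841356 / 3600 ≈ 233.7
In days: 841356 / 86400 ≈ 9.74


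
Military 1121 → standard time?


11:21 AM

Hour: 11
11 < 12 → AM


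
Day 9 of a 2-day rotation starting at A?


Shifts: A, B
Start: A (index 0)
Day 9: (0 + 9 - 1) mod 2
= 8 mod 2
= 0
Index 0 → shift A

Shift A


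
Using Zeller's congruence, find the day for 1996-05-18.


Zeller's congruence:
q=18, m=5, k=96, j=19
h = (18 + ⌊13×6/5⌋ + 96 + ⌊96/4⌋ + ⌊19/4⌋ - 2×19) mod 7
= (18 + 15 + 96 + 24 + 4 - 38) mod 7
= 119 mod 7 = 0
h=0 → Saturday

Saturday


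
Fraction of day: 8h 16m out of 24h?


0.3444 (34.44%)

Total minutes: 8×60 + 16 = 496
Day = 24×60 = 1440 minutes
Fraction = 496/1440 ≈ 0.3444
As a percentage: 496/1440 × 100 ≈ 34.44%


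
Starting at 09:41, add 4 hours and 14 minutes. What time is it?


Start: 581 minutes from midnight
Add: 254 minutes
Total: 835 minutes
Hours: 835 ÷ 60 = 13 remainder 55

13:55


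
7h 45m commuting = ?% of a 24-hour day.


32.3%

Time: 465 minutes
Day: 1440 minutes
Percentage = (465/1440) × 100 ≈ 32.3%


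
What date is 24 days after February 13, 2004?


March 8, 2004

Start: February 13, 2004
Add 24 days
February 13 → March 1: 29 - 13 + 1 = 17 days (24 - 17 = 7 left)
March 1 + 7 = March 8, 2004


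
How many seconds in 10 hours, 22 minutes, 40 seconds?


Hours: 10 × 3600 = 36000
Minutes: 22 × 60 = 1320
Seconds: 40
Total = 36000 + 1320 + 40 = 37360

37360 seconds


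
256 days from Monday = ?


Start: Monday (index 0)
(0 + 256) mod 7
= 256 mod 7
= 4
Index 4 → Friday

Friday


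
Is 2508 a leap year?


Yes

Rules: divisible by 4 AND (not by 100 OR by 400)
2508 ÷ 4 = 627 exactly → divisible by 4
2508 ÷ 100 = 25 remainder 8 → not divisible by 100
Divisible by 4 but not by 100 → leap year


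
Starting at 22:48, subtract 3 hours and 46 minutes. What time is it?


19:02

Start: 1368 minutes from midnight
Subtract: 226 minutes
Remaining: 1368 - 226 = 1142
Hours: 19, Minutes: 2


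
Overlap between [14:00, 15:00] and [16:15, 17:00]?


0 minutes

Meeting A: 840-900 (in minutes from midnight)
Meeting B: 975-1020
Overlap start = max(840, 975) = 975
Overlap end = min(900, 1020) = 900
Overlap = max(0, 900 - 975) = 0 min


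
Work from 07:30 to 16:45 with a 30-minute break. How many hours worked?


8h 45m (525 minutes)

Total time = (16×60+45) - (7×60+30)
= 1005 - 450 = 555 min
Minus break: 555 - 30 = 525 min
= 8h 45m


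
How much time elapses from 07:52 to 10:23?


2h 31m

End time in minutes: 10×60 + 23 = 623
Start time in minutes: 7×60 + 52 = 472
Difference = 623 - 472 = 151 minutes
= 2 hours 31 minutes


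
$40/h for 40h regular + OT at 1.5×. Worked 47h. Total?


Regular: 40h × $40 = $1600.00
Overtime: 47 - 40 = 7h
OT pay: 7h × $40 × 1.5 = $420.00
Total = $1600.00 + $420.00 = $2020.00

$2020.00


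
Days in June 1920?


Month: June (month 6)
June has 30 days

30 days


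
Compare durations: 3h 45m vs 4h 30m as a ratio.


5:6 (0.83)

Duration 1: 225 minutes
Duration 2: 270 minutes
Ratio = 225:270
GCD = 45
Simplified = 5:6
As a decimal: 5/6 ≈ 0.83


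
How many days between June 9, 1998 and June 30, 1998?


21 days

From June 9, 1998 to June 30, 1998
Same month: 30 - 9 = 21 days


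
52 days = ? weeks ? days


Weeks: 52 ÷ 7 = 7 remainder 3

7 weeks 3 days


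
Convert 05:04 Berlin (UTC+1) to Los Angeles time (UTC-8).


Time difference = UTC-8 - UTC+1 = -9 hours
New hour = (5 -9) mod 24
= -4 mod 24 = 20
Minutes unchanged → 20:04; -4 < 0 → previous day

20:04 (previous day)


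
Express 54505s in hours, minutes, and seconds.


15h 8m 25s

Hours: 54505 ÷ 3600 = 15 remainder 505
Minutes: 505 ÷ 60 = 8 remainder 25
Seconds: 25


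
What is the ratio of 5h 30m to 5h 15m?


Duration 1: 330 minutes
Duration 2: 315 minutes
Ratio = 330:315
GCD = 15
Simplified = 22:21
As a decimal: 22/21 ≈ 1.05

22:21 (1.05)


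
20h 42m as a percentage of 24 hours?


0.8625 (86.25%)

Total minutes: 20×60 + 42 = 1242
Day = 24×60 = 1440 minutes
Fraction = 1242/1440 = 0.8625
As a percentage: 1242/1440 × 100 = 86.25%


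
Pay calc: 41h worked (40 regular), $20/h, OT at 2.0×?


$840.00

Regular: 40h × $20 = $800.00
Overtime: 41 - 40 = 1h
OT pay: 1h × $20 × 2.0 = $40.00
Total = $800.00 + $40.00 = $840.00


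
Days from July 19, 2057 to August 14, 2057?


26 days

From July 19, 2057 to August 14, 2057
Rest of July 2057: 31 - 19 = 12
Days into August 2057: 14
Total = 12 + 14 = 26 days


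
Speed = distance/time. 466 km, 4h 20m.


Distance: 466 km
Time: 4h 20m = 260 min = 260/60 = 13/3 hours
Speed = 466 ÷ (13/3) = 466 × 3 / 13 = 1398/13 ≈ 107.5 km/h

107.5 km/h


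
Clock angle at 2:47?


161.5°

Hour hand = 2×30 + 47×0.5 = 83.5°
Minute hand = 47×6 = 282°
Difference = |83.5 - 282| = 198.5°
Since > 180°: 360 - 198.5 = 161.5°


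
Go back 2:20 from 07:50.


05:30

Start: 470 minutes from midnight
Subtract: 140 minutes
Remaining: 470 - 140 = 330
Hours: 5, Minutes: 30


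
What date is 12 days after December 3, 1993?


December 15, 1993

Start: December 3, 1993
Add 12 days
December 3 + 12 = December 15, 1993


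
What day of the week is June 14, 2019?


Friday

Zeller's congruence:
q=14, m=6, k=19, j=20
h = (14 + ⌊13×7/5⌋ + 19 + ⌊19/4⌋ + ⌊20/4⌋ - 2×20) mod 7
= (14 + 18 + 19 + 4 + 5 - 40) mod 7
= 20 mod 7 = 6
h=6 → Friday


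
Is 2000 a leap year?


Rules: divisible by 4 AND (not by 100 OR by 400)
2000 ÷ 4 = 500 exactly → divisible by 4
2000 ÷ 100 = 20 exactly → divisible by 100
2000 ÷ 400 = 5 exactly → divisible by 400
Divisible by 400 → leap year

Yes


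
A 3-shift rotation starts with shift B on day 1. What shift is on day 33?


Shift A

Shifts: A, B, C
Start: B (index 1)
Day 33: (1 + 33 - 1) mod 3
= 33 mod 3
= 0
Index 0 → shift A


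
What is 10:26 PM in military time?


Input: 10:26 PM
PM: 10 + 12 = 22

22:26


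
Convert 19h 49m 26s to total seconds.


Hours: 19 × 3600 = 68400
Minutes: 49 × 60 = 2940
Seconds: 26
Total = 68400 + 2940 + 26 = 71366

71366 seconds


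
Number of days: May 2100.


31 days

Month: May (month 5)
May has 31 days


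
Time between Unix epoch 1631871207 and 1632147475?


276268 seconds (76.7 hours / 3.20 days)

Difference = 1632147475 - 1631871207 = 276268 seconds
In hours: 276268 / 3600 ≈ 76.7
In days: 276268 / 86400 ≈ 3.20


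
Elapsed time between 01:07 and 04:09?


End time in minutes: 4×60 + 9 = 249
Start time in minutes: 1×60 + 7 = 67
Difference = 249 - 67 = 182 minutes
= 3 hours 2 minutes

3h 2m


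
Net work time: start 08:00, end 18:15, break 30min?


9h 45m (585 minutes)

Total time = (18×60+15) - (8×60+0)
= 1095 - 480 = 615 min
Minus break: 615 - 30 = 585 min
= 9h 45m


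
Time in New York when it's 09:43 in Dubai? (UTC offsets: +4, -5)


00:43

Time difference = UTC-5 - UTC+4 = -9 hours
New hour = (9 -9) mod 24
= 0 mod 24 = 0
Minutes unchanged → 00:43


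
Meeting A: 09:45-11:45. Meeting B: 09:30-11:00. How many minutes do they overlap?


Meeting A: 585-705 (in minutes from midnight)
Meeting B: 570-660
Overlap start = max(585, 570) = 585
Overlap end = min(705, 660) = 660
Overlap = max(0, 660 - 585) = 75 min

75 minutes


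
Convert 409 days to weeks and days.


58 weeks 3 days

Weeks: 409 ÷ 7 = 58 remainder 3


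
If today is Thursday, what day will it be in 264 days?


Tuesday

Start: Thursday (index 3)
(3 + 264) mod 7
= 267 mod 7
= 1
Index 1 → Tuesday


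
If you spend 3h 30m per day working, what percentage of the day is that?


14.6%

Time: 210 minutes
Day: 1440 minutes
Percentage = (210/1440) × 100 ≈ 14.6%


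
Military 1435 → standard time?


Hour: 14
14 - 12 = 2 → PM

2:35 PM


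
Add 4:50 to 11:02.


15:52

Start: 662 minutes from midnight
Add: 290 minutes
Total: 952 minutes
Hours: 952 ÷ 60 = 15 remainder 52


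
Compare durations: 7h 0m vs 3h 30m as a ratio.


2:1 (2.00)

Duration 1: 420 minutes
Duration 2: 210 minutes
Ratio = 420:210
GCD = 210
Simplified = 2:1
As a decimal: 2/1 = 2.00


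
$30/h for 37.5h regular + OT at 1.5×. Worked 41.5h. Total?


Regular: 37.5h × $30 = $1125.00
Overtime: 41.5 - 37.5 = 4.0h
OT pay: 4.0h × $30 × 1.5 = $180.00
Total = $1125.00 + $180.00 = $1305.00

$1305.00


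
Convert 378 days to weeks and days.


54 weeks 0 days

Weeks: 378 ÷ 7 = 54 remainder 0


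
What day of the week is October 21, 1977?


Friday

Zeller's congruence:
q=21, m=10, k=77, j=19
h = (21 + ⌊13×11/5⌋ + 77 + ⌊77/4⌋ + ⌊19/4⌋ - 2×19) mod 7
= (21 + 28 + 77 + 19 + 4 - 38) mod 7
= 111 mod 7 = 6
h=6 → Friday


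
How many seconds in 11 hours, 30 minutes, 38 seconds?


41438 seconds

Hours: 11 × 3600 = 39600
Minutes: 30 × 60 = 1800
Seconds: 38
Total = 39600 + 1800 + 38 = 41438


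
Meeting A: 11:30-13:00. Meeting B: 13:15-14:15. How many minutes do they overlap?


Meeting A: 690-780 (in minutes from midnight)
Meeting B: 795-855
Overlap start = max(690, 795) = 795
Overlap end = min(780, 855) = 780
Overlap = max(0, 780 - 795) = 0 min

0 minutes


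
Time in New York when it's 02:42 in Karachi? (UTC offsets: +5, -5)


16:42 (previous day)

Time difference = UTC-5 - UTC+5 = -10 hours
New hour = (2 -10) mod 24
= -8 mod 24 = 16
Minutes unchanged → 16:42; -8 < 0 → previous day


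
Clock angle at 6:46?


Hour hand = 6×30 + 46×0.5 = 203.0°
Minute hand = 46×6 = 276°
Difference = |203.0 - 276| = 73.0°

73.0°


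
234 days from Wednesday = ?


Start: Wednesday (index 2)
(2 + 234) mod 7
= 236 mod 7
= 5
Index 5 → Saturday

Saturday


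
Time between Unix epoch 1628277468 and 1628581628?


304160 seconds (84.5 hours / 3.52 days)

Difference = 1628581628 - 1628277468 = 304160 seconds
In hours: 304160 / 3600 ≈ 84.5
In days: 304160 / 86400 ≈ 3.52


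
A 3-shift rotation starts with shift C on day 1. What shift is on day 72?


Shift B

Shifts: A, B, C
Start: C (index 2)
Day 72: (2 + 72 - 1) mod 3
= 73 mod 3
= 1
Index 1 → shift B


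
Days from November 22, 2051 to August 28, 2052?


From November 22, 2051 to August 28, 2052
Rest of November 2051: 30 - 22 = 8
Full months: December 31, January 31, February 2052 29, March 31, April 30, May 31, June 30, July 31
Days into August 2052: 28
Total = 8 + 31 + 31 + 29 + 31 + 30 + 31 + 30 + 31 + 28 = 280 days

280 days


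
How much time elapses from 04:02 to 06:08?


End time in minutes: 6×60 + 8 = 368
Start time in minutes: 4×60 + 2 = 242
Difference = 368 - 242 = 126 minutes
= 2 hours 6 minutes

2h 6m


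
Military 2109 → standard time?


9:09 PM

Hour: 21
21 - 12 = 9 → PM


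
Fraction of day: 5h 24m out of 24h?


Total minutes: 5×60 + 24 = 324
Day = 24×60 = 1440 minutes
Fraction = 324/1440 = 0.2250
As a percentage: 324/1440 × 100 = 22.50%

0.2250 (22.50%)


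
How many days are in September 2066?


Month: September (month 9)
September has 30 days

30 days


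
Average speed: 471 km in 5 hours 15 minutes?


Distance: 471 km
Time: 5h 15m = 315 min = 315/60 = 21/4 hours
Speed = 471 ÷ (21/4) = 471 × 4 / 21 = 1884/21 ≈ 89.7 km/h

89.7 km/h


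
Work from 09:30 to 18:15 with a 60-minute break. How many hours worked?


7h 45m (465 minutes)

Total time = (18×60+15) - (9×60+30)
= 1095 - 570 = 525 min
Minus break: 525 - 60 = 465 min
= 7h 45m


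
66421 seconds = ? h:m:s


18h 27m 1s

Hours: 66421 ÷ 3600 = 18 remainder 1621
Minutes: 1621 ÷ 60 = 27 remainder 1
Seconds: 1


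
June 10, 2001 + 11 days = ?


Start: June 10, 2001
Add 11 days
June 10 + 11 = June 21, 2001

June 21, 2001


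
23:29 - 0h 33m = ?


Start: 1409 minutes from midnight
Subtract: 33 minutes
Remaining: 1409 - 33 = 1376
Hours: 22, Minutes: 56

22:56


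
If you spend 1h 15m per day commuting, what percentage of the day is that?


5.2%

Time: 75 minutes
Day: 1440 minutes
Percentage = (75/1440) × 100 ≈ 5.2%


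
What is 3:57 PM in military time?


Input: 3:57 PM
PM: 3 + 12 = 15

15:57


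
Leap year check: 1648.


Rules: divisible by 4 AND (not by 100 OR by 400)
1648 ÷ 4 = 412 exactly → divisible by 4
1648 ÷ 100 = 16 remainder 48 → not divisible by 100
Divisible by 4 but not by 100 → leap year

Yes


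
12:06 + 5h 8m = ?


17:14

Start: 726 minutes from midnight
Add: 308 minutes
Total: 1034 minutes
Hours: 1034 ÷ 60 = 17 remainder 14


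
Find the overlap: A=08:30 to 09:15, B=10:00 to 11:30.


Meeting A: 510-555 (in minutes from midnight)
Meeting B: 600-690
Overlap start = max(510, 600) = 600
Overlap end = min(555, 690) = 555
Overlap = max(0, 555 - 600) = 0 min

0 minutes


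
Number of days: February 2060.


29 days

Month: February (month 2)
February: 28 or 29 (leap year)
2060 leap year? Yes


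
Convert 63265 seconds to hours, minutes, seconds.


17h 34m 25s

Hours: 63265 ÷ 3600 = 17 remainder 2065
Minutes: 2065 ÷ 60 = 34 remainder 25
Seconds: 25


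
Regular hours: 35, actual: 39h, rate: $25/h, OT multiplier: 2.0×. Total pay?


Regular: 35h × $25 = $875.00
Overtime: 39 - 35 = 4h
OT pay: 4h × $25 × 2.0 = $200.00
Total = $875.00 + $200.00 = $1075.00

$1075.00


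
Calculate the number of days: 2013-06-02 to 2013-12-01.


182 days

From June 2, 2013 to December 1, 2013
Rest of June 2013: 30 - 2 = 28
Full months: July 31, August 31, September 30, October 31, November 30
Days into December 2013: 1
Total = 28 + 31 + 31 + 30 + 31 + 30 + 1 = 182 days


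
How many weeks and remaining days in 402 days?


Weeks: 402 ÷ 7 = 57 remainder 3

57 weeks 3 days


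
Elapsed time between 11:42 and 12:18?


End time in minutes: 12×60 + 18 = 738
Start time in minutes: 11×60 + 42 = 702
Difference = 738 - 702 = 36 minutes
= 0 hours 36 minutes

0h 36m


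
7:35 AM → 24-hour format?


Input: 7:35 AM
AM hour stays: 7

07:35


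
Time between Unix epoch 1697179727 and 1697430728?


251001 seconds (69.7 hours / 2.91 days)

Difference = 1697430728 - 1697179727 = 251001 seconds
In hours: 251001 / 3600 ≈ 69.7
In days: 251001 / 86400 ≈ 2.91


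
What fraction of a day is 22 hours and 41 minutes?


Total minutes: 22×60 + 41 = 1361
Day = 24×60 = 1440 minutes
Fraction = 1361/1440 ≈ 0.9451
As a percentage: 1361/1440 × 100 ≈ 94.51%

0.9451 (94.51%)


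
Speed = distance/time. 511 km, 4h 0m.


127.8 km/h

Distance: 511 km
Time: 4 hours
Speed = 511 / 4 ≈ 127.8 km/h


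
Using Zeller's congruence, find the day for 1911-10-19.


Zeller's congruence:
q=19, m=10, k=11, j=19
h = (19 + ⌊13×11/5⌋ + 11 + ⌊11/4⌋ + ⌊19/4⌋ - 2×19) mod 7
= (19 + 28 + 11 + 2 + 4 - 38) mod 7
= 26 mod 7 = 5
h=5 → Thursday

Thursday


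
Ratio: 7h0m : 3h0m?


Duration 1: 420 minutes
Duration 2: 180 minutes
Ratio = 420:180
GCD = 60
Simplified = 7:3
As a decimal: 7/3 ≈ 2.33

7:3 (2.33)


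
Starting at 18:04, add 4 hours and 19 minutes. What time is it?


22:23

Start: 1084 minutes from midnight
Add: 259 minutes
Total: 1343 minutes
Hours: 1343 ÷ 60 = 22 remainder 23


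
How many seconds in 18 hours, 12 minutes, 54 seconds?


Hours: 18 × 3600 = 64800
Minutes: 12 × 60 = 720
Seconds: 54
Total = 64800 + 720 + 54 = 65574

65574 seconds


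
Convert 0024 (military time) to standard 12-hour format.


12:24 AM

Hour: 0
0 → 12 AM (midnight)


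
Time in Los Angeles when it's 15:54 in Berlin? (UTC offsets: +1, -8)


06:54

Time difference = UTC-8 - UTC+1 = -9 hours
New hour = (15 -9) mod 24
= 6 mod 24 = 6
Minutes unchanged → 06:54


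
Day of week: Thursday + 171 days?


Start: Thursday (index 3)
(3 + 171) mod 7
= 174 mod 7
= 6
Index 6 → Sunday

Sunday


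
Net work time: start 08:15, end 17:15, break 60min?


8h 0m (480 minutes)

Total time = (17×60+15) - (8×60+15)
= 1035 - 495 = 540 min
Minus break: 540 - 60 = 480 min
= 8h 0m


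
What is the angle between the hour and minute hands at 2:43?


176.5°

Hour hand = 2×30 + 43×0.5 = 81.5°
Minute hand = 43×6 = 258°
Difference = |81.5 - 258| = 176.5°


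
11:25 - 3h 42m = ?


Start: 685 minutes from midnight
Subtract: 222 minutes
Remaining: 685 - 222 = 463
Hours: 7, Minutes: 43

07:43


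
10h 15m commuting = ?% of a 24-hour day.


42.7%

Time: 615 minutes
Day: 1440 minutes
Percentage = (615/1440) × 100 ≈ 42.7%


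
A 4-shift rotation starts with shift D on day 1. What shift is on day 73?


Shift D

Shifts: A, B, C, D
Start: D (index 3)
Day 73: (3 + 73 - 1) mod 4
= 75 mod 4
= 3
Index 3 → shift D
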